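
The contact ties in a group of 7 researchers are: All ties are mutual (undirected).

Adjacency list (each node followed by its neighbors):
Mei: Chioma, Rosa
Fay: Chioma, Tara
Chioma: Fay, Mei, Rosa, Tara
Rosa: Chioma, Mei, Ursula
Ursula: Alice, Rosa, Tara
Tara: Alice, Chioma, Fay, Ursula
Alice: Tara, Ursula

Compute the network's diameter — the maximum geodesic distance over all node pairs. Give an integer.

Eccentricity of each node (its greatest distance to any other): Alice:3, Chioma:2, Fay:2, Mei:3, Rosa:2, Tara:2, Ursula:2.
The maximum eccentricity is 3, realized for instance by the pair Mei–Alice via Mei – Chioma – Tara – Alice. So the diameter is 3.

3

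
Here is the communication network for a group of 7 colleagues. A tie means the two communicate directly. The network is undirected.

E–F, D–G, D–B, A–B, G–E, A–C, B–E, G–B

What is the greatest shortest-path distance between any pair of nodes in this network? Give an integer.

4

Eccentricity of each node (its greatest distance to any other): A:3, B:2, C:4, D:3, E:3, F:4, G:3.
The maximum eccentricity is 4, realized for instance by the pair C–F via C – A – B – E – F. So the diameter is 4.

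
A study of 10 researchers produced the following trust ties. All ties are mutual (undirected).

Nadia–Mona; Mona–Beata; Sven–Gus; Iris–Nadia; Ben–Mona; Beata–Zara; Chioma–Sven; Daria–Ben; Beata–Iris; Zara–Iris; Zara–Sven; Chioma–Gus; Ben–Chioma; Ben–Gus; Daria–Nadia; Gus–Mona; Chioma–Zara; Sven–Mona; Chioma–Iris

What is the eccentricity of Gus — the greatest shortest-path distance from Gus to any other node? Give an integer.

Distances from Gus: Beata:2, Ben:1, Chioma:1, Daria:2, Iris:2, Mona:1, Nadia:2, Sven:1, Zara:2.
The largest is 2 (to Zara, Iris, Daria, Nadia, and Beata), so the eccentricity of Gus is 2.

2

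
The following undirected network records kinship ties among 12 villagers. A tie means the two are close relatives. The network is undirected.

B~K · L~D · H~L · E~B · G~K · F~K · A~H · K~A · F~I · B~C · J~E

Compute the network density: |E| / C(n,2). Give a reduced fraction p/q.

There are 11 edges and 12 nodes, so the maximum possible is C(12,2) = 66.
Density = 11/66 = 1/6.

1/6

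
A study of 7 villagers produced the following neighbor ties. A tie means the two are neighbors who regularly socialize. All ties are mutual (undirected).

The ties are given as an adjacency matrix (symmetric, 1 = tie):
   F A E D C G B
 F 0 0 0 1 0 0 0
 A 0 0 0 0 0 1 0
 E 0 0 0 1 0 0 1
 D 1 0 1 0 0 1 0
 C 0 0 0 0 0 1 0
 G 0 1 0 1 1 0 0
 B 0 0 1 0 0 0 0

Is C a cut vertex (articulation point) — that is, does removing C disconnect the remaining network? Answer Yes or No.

No

Even without C, every remaining node can still reach every other (the residual graph is connected), so C is not a cut vertex.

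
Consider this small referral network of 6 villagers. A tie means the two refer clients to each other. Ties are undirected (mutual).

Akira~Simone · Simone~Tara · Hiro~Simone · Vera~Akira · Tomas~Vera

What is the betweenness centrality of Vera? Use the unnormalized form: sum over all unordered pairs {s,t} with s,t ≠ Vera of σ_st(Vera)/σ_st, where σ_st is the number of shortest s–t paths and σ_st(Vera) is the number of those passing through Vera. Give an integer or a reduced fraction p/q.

Pairs whose geodesics pass through Vera — Simone–Tomas: 1; Hiro–Tomas: 1; Tara–Tomas: 1; Akira–Tomas: 1.
All other pairs contribute 0.
Summing the contributions gives betweenness(Vera) = 4.

4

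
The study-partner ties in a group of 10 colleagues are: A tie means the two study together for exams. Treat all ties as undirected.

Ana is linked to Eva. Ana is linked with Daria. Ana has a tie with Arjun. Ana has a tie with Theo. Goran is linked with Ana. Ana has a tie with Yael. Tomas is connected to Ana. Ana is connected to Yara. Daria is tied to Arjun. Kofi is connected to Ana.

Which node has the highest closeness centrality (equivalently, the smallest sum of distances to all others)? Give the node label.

Farness (sum of distances to all others) for each node — Ana:9, Arjun:16, Daria:16, Eva:17, Goran:17, Kofi:17, Theo:17, Tomas:17, Yael:17, Yara:17.
The smallest farness is 9, for Ana, so Ana has the highest closeness.

Ana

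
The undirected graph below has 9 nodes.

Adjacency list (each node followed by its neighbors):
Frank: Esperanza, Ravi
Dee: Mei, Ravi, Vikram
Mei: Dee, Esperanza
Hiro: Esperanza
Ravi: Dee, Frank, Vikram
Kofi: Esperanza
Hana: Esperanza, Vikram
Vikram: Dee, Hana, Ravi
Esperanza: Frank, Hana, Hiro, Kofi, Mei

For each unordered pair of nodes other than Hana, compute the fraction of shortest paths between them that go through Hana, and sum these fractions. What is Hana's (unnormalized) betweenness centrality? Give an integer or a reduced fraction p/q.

3

Pairs whose geodesics pass through Hana — Hiro–Vikram: 1; Kofi–Vikram: 1; Esperanza–Vikram: 1.
All other pairs contribute 0.
Summing the contributions gives betweenness(Hana) = 3.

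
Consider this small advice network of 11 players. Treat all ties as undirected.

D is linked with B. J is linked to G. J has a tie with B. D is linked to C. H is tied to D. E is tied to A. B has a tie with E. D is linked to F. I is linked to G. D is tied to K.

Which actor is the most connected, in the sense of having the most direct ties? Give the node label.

Degrees — A:1, B:3, C:1, D:5, E:2, F:1, G:2, H:1, I:1, J:2, K:1.
The maximum is 5, attained only by D.

D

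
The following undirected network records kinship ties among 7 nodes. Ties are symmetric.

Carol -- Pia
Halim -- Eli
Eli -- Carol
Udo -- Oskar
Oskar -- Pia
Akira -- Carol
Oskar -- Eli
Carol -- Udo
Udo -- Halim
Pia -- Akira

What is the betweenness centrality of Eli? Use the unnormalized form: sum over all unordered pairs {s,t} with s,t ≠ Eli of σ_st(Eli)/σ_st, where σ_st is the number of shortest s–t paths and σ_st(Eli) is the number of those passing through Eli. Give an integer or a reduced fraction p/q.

7/3

Pairs whose geodesics pass through Eli — Oskar–Carol: 1/3; Oskar–Halim: 1/2; Pia–Halim: 2/4; Akira–Halim: 1/2; Carol–Halim: 1/2.
All other pairs contribute 0.
Summing the contributions gives betweenness(Eli) = 7/3.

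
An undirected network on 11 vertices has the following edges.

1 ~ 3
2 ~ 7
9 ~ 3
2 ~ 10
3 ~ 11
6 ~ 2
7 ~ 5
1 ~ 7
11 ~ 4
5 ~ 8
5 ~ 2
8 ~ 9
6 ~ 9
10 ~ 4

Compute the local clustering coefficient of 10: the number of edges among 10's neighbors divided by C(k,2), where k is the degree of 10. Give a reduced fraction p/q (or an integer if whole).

10's neighbors: 2 and 4 (k = 2).
Possible neighbor pairs: C(2,2) = 1. Edges among them: none → e = 0.
Clustering(10) = 0/1.

0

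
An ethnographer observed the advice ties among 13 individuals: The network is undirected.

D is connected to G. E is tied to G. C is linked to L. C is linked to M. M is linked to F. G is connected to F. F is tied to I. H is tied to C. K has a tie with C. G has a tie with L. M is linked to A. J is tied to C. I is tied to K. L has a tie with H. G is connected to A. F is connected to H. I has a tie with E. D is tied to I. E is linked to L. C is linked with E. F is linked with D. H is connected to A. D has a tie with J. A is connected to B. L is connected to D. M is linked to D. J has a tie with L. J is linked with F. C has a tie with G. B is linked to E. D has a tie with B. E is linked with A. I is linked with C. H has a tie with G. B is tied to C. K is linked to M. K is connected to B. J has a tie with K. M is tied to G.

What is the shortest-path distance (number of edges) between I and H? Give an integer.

2

One shortest route is I – C – H, which uses 2 edges, and I and H are not directly tied, so nothing shorter exists. So d(I,H) = 2.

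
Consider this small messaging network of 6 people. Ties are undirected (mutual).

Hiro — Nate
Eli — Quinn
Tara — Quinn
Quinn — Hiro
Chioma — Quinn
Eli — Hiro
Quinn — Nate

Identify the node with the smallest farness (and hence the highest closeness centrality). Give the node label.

Farness (sum of distances to all others) for each node — Chioma:9, Eli:8, Hiro:7, Nate:8, Quinn:5, Tara:9.
The smallest farness is 5, for Quinn, so Quinn has the highest closeness.

Quinn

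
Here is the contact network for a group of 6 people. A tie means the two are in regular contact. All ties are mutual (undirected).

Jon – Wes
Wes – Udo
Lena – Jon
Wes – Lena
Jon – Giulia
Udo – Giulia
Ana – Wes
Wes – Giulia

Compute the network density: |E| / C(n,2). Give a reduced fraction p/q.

There are 8 edges and 6 nodes, so the maximum possible is C(6,2) = 15.
Density = 8/15.

8/15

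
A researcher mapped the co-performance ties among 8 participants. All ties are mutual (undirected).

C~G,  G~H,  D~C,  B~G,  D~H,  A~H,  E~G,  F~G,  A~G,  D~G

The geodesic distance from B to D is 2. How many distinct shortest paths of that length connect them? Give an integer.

1

The shortest distance is 2, and the only length-2 path is B–G–D. So there is exactly 1 shortest path.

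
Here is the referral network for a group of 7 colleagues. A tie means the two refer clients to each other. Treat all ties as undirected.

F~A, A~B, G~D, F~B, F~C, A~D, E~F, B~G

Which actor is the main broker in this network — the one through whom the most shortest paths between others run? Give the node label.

Unnormalized betweenness of each node: A:7/2, B:7/2, C:0, D:1/2, E:0, F:9, G:1/2.
F has the largest value, 9, making it the main broker — the node through which the most shortest paths run.

F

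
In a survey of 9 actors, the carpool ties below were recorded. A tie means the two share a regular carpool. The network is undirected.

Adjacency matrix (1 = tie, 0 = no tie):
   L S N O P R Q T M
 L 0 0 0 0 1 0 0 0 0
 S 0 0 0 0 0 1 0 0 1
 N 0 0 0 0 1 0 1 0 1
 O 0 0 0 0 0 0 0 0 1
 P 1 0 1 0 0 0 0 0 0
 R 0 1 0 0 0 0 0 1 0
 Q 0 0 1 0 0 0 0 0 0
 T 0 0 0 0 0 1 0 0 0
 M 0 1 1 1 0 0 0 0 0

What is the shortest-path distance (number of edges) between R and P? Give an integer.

4

One shortest route is R – S – M – N – P, which uses 4 edges, and at distance 3 from R we only reach {N, O}, which does not include P. So d(R,P) = 4.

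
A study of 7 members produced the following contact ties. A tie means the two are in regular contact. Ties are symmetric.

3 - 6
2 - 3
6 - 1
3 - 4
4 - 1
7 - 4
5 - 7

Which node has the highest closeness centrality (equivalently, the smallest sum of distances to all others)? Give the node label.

4

Farness (sum of distances to all others) for each node — 1:12, 2:15, 3:10, 4:9, 5:17, 6:13, 7:12.
The smallest farness is 9, for 4, so 4 has the highest closeness.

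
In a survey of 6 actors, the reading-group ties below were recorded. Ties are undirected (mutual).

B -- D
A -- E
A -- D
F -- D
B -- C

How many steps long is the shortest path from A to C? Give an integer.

3

One shortest route is A – D – B – C, which uses 3 edges, and at distance 2 from A we only reach {B, F}, which does not include C. So d(A,C) = 3.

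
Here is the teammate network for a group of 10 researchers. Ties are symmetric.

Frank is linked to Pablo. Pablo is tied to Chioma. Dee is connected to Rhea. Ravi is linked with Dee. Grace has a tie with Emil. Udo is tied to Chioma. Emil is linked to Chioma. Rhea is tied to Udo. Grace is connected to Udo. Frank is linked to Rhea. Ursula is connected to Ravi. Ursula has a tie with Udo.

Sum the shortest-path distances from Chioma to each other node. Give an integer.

17

Distances from Chioma: Dee:3, Emil:1, Frank:2, Grace:2, Pablo:1, Ravi:3, Rhea:2, Udo:1, Ursula:2.
Sum = 3 + 1 + 2 + 2 + 1 + 3 + 2 + 1 + 2 = 17.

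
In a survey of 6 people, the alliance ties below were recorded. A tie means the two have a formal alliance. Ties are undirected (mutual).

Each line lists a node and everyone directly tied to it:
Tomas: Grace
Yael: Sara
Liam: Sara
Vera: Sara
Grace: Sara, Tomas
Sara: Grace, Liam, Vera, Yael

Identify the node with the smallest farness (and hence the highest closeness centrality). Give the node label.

Farness (sum of distances to all others) for each node — Grace:8, Liam:10, Sara:6, Tomas:12, Vera:10, Yael:10.
The smallest farness is 6, for Sara, so Sara has the highest closeness.

Sara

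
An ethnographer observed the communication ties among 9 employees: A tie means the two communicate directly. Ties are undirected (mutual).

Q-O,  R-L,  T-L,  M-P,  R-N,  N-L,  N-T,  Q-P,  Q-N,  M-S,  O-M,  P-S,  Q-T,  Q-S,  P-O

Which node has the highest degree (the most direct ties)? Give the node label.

Degrees — L:3, M:3, N:4, O:3, P:4, Q:5, R:2, S:3, T:3.
The maximum is 5, attained only by Q.

Q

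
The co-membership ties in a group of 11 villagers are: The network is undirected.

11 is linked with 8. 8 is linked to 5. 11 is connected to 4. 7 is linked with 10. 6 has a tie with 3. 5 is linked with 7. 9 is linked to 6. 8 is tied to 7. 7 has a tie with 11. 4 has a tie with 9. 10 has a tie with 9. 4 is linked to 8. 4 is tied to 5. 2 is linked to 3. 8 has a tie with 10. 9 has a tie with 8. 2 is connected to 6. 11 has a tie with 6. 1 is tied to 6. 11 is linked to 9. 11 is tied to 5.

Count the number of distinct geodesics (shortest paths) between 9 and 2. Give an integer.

1

The shortest distance is 2, and the only length-2 path is 9–6–2. So there is exactly 1 shortest path.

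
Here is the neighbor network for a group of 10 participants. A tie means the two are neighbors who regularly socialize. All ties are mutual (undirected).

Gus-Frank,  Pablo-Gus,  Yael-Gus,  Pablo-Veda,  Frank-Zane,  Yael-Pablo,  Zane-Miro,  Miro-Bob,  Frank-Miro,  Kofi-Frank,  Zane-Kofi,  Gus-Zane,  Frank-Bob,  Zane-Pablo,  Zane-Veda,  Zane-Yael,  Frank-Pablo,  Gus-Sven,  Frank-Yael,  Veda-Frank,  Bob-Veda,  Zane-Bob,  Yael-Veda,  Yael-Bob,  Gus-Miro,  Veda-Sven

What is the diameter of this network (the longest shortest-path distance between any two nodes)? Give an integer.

Eccentricity of each node (its greatest distance to any other): Bob:2, Frank:2, Gus:2, Kofi:3, Miro:2, Pablo:2, Sven:3, Veda:2, Yael:2, Zane:2.
The maximum eccentricity is 3, realized for instance by the pair Kofi–Sven via Kofi – Zane – Veda – Sven. So the diameter is 3.

3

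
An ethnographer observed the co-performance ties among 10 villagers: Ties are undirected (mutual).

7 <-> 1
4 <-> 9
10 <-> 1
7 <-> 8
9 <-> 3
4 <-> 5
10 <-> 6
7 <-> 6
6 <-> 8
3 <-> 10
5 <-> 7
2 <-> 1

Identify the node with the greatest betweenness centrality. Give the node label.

Unnormalized betweenness of each node: 1:19/2, 2:0, 3:11/2, 4:7/2, 5:13/2, 6:4, 7:25/2, 8:0, 9:3, 10:19/2.
7 has the largest value, 25/2, making it the main broker — the node through which the most shortest paths run.

7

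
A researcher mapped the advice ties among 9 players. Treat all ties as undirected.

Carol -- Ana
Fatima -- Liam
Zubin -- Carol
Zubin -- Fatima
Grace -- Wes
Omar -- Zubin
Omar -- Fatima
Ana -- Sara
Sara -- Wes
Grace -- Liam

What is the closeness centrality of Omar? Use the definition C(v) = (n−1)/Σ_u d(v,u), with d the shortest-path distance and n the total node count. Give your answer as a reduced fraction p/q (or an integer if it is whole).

2/5

Distances from Omar: Ana:3, Carol:2, Fatima:1, Grace:3, Liam:2, Sara:4, Wes:4, Zubin:1. Sum = 20.
n = 9, so closeness = 8/20 = 2/5.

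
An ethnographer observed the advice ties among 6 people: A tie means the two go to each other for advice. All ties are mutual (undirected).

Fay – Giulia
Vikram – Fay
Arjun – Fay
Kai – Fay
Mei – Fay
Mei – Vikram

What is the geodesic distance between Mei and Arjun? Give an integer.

2

One shortest route is Mei – Fay – Arjun, which uses 2 edges, and Mei and Arjun are not directly tied, so nothing shorter exists. So d(Mei,Arjun) = 2.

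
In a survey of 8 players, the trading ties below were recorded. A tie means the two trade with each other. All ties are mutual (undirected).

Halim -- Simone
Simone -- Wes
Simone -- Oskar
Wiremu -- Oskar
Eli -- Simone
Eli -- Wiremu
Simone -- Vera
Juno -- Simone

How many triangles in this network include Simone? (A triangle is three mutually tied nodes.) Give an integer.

0

Simone's neighbors are Eli, Halim, Juno, Oskar, Vera, and Wes, but none of them are tied to each other, so no triangle contains Simone.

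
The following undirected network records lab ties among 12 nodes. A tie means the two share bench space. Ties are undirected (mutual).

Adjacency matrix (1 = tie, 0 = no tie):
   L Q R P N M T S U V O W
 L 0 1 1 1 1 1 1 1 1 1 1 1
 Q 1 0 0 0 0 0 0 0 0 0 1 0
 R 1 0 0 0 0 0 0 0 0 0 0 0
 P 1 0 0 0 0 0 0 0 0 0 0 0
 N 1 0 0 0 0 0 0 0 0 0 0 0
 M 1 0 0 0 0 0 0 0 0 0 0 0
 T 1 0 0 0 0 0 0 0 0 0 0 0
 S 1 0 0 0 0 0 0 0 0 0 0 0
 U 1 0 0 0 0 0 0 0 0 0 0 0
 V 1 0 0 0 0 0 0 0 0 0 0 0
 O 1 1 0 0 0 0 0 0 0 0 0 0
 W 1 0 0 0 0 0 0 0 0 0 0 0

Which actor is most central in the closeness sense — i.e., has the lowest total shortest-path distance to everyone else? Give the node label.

Farness (sum of distances to all others) for each node — L:11, M:21, N:21, O:20, P:21, Q:20, R:21, S:21, T:21, U:21, V:21, W:21.
The smallest farness is 11, for L, so L has the highest closeness.

L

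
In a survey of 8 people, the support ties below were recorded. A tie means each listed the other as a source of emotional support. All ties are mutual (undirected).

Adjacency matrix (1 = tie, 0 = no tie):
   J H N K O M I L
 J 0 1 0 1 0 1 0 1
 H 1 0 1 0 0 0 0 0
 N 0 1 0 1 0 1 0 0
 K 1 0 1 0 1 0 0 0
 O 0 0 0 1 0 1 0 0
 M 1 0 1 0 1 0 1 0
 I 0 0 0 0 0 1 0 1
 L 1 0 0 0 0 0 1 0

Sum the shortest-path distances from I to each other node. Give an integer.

14

Distances from I: H:3, J:2, K:3, L:1, M:1, N:2, O:2.
Sum = 3 + 2 + 3 + 1 + 1 + 2 + 2 = 14.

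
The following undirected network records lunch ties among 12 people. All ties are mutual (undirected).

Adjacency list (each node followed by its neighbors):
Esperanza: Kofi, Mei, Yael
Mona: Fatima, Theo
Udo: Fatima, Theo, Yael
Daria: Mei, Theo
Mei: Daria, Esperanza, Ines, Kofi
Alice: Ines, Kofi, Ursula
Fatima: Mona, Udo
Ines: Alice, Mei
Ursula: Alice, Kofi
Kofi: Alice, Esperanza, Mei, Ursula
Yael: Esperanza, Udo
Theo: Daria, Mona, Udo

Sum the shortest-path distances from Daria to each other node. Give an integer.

24

Distances from Daria: Alice:3, Esperanza:2, Fatima:3, Ines:2, Kofi:2, Mei:1, Mona:2, Theo:1, Udo:2, Ursula:3, Yael:3.
Sum = 3 + 2 + 3 + 2 + 2 + 1 + 2 + 1 + 2 + 3 + 3 = 24.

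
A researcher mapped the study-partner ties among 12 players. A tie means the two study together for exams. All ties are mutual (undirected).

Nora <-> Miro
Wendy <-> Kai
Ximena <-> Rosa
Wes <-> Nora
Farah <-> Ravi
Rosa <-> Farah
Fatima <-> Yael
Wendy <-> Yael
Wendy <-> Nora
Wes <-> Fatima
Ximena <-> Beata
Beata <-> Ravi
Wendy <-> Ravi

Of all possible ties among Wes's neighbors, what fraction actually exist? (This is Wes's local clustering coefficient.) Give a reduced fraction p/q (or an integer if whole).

0

Wes's neighbors: Fatima and Nora (k = 2).
Possible neighbor pairs: C(2,2) = 1. Edges among them: none → e = 0.
Clustering(Wes) = 0/1.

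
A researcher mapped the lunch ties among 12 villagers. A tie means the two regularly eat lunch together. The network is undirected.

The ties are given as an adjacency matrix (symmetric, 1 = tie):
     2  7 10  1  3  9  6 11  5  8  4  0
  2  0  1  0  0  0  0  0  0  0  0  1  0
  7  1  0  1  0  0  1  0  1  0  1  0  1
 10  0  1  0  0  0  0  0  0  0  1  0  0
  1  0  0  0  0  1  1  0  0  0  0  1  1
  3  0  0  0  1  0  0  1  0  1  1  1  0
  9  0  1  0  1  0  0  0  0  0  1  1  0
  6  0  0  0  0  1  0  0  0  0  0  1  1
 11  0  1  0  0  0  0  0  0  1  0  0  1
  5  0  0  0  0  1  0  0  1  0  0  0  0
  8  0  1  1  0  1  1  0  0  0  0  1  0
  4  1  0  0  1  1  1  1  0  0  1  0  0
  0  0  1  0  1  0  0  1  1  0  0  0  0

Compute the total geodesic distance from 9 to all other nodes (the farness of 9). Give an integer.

19

Distances from 9: 0:2, 1:1, 2:2, 3:2, 4:1, 5:3, 6:2, 7:1, 8:1, 10:2, 11:2.
Sum = 2 + 1 + 2 + 2 + 1 + 3 + 2 + 1 + 1 + 2 + 2 = 19.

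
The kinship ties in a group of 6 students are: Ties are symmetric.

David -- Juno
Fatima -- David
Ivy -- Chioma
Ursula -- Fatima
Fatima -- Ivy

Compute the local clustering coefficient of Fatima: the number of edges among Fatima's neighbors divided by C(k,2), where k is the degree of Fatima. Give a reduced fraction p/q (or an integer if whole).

Fatima's neighbors: David, Ivy, and Ursula (k = 3).
Possible neighbor pairs: C(3,2) = 3. Edges among them: none → e = 0.
Clustering(Fatima) = 0/3 = 0.

0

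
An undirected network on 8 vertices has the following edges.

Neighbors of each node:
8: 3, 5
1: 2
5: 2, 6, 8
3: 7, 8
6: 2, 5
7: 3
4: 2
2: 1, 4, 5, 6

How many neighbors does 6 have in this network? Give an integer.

6 is directly tied to 2 and 5. That is 2 neighbors, so the degree of 6 is 2.

2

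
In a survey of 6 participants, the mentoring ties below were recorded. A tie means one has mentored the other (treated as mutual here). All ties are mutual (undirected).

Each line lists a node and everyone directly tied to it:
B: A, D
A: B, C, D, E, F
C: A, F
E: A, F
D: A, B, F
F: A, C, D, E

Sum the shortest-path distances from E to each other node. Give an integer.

Distances from E: A:1, B:2, C:2, D:2, F:1.
Sum = 1 + 2 + 2 + 2 + 1 = 8.

8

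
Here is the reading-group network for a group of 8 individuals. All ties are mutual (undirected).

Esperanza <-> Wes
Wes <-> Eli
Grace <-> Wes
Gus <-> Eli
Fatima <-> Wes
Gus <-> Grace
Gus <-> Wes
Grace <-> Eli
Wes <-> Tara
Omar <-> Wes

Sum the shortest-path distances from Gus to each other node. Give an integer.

11

Distances from Gus: Eli:1, Esperanza:2, Fatima:2, Grace:1, Omar:2, Tara:2, Wes:1.
Sum = 1 + 2 + 2 + 1 + 2 + 2 + 1 = 11.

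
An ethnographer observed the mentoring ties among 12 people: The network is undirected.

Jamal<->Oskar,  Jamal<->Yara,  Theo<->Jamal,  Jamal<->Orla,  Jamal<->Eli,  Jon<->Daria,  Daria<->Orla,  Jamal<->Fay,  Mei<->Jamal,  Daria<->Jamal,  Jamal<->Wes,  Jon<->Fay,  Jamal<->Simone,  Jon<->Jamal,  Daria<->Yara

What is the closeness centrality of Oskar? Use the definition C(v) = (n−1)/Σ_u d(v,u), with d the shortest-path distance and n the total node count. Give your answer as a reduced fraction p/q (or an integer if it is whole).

11/21

Distances from Oskar: Daria:2, Eli:2, Fay:2, Jamal:1, Jon:2, Mei:2, Orla:2, Simone:2, Theo:2, Wes:2, Yara:2. Sum = 21.
n = 12, so closeness = 11/21.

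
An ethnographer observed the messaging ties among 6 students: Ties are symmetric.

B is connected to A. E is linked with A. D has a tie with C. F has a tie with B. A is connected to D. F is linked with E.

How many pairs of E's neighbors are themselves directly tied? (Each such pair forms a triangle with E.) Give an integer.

E's neighbors are A and F, but none of them are tied to each other, so no triangle contains E.

0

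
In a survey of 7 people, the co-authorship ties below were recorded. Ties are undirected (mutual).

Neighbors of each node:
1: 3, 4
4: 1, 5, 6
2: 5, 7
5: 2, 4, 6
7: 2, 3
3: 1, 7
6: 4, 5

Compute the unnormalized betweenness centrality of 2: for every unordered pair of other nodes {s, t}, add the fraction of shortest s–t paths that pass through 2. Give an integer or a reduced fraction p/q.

3

Pairs whose geodesics pass through 2 — 4–7: 1/2; 6–7: 1; 5–7: 1; 5–3: 1/2.
All other pairs contribute 0.
Summing the contributions gives betweenness(2) = 3.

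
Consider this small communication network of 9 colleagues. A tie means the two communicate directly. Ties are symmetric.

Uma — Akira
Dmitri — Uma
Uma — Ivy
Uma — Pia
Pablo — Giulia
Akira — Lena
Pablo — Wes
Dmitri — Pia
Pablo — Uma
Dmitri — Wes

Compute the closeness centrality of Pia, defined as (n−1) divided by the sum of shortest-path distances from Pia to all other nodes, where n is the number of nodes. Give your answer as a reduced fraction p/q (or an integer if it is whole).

1/2

Distances from Pia: Akira:2, Dmitri:1, Giulia:3, Ivy:2, Lena:3, Pablo:2, Uma:1, Wes:2. Sum = 16.
n = 9, so closeness = 8/16 = 1/2.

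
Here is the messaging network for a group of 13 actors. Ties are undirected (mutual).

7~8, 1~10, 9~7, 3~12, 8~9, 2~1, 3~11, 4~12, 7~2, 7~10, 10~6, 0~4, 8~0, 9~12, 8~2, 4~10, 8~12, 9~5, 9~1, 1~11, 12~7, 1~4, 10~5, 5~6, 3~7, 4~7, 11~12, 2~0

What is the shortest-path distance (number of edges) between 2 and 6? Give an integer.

One shortest route is 2 – 7 – 10 – 6, which uses 3 edges, and at distance 2 from 2 we only reach {3, 4, 9, 10, 11, 12}, which does not include 6. So d(2,6) = 3.

3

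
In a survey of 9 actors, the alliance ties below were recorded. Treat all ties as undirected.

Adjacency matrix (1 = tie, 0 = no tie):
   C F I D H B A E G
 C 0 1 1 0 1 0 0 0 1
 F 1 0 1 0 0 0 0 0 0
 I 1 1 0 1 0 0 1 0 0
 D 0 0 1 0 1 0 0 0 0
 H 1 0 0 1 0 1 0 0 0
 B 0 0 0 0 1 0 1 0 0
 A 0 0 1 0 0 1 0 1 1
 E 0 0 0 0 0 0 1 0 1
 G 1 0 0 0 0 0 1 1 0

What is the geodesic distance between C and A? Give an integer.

2

One shortest route is C – G – A, which uses 2 edges, and C and A are not directly tied, so nothing shorter exists. So d(C,A) = 2.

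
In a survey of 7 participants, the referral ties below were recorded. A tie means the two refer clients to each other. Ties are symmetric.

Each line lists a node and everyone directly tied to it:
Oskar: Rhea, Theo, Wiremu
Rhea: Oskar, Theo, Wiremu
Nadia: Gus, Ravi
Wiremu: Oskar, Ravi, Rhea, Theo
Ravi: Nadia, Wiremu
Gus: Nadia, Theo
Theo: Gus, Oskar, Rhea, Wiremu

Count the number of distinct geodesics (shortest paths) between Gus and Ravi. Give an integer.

The shortest distance is 2, and the only length-2 path is Gus–Nadia–Ravi. So there is exactly 1 shortest path.

1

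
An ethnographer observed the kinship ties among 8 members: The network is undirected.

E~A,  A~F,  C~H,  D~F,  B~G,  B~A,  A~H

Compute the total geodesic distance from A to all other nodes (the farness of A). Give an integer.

Distances from A: B:1, C:2, D:2, E:1, F:1, G:2, H:1.
Sum = 1 + 2 + 2 + 1 + 1 + 2 + 1 = 10.

10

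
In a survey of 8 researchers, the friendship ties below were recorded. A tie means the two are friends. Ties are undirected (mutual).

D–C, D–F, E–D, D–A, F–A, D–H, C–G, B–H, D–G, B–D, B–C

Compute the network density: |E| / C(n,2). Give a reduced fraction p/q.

There are 11 edges and 8 nodes, so the maximum possible is C(8,2) = 28.
Density = 11/28.

11/28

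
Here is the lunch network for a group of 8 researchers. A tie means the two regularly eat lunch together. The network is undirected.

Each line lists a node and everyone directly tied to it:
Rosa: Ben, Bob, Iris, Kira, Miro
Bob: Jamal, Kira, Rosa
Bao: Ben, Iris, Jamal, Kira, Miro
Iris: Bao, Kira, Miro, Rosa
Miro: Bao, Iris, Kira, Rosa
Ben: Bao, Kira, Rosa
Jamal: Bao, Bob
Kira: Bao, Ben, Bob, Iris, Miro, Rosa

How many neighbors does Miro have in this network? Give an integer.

Miro is directly tied to Bao, Iris, Kira, and Rosa. That is 4 neighbors, so the degree of Miro is 4.

4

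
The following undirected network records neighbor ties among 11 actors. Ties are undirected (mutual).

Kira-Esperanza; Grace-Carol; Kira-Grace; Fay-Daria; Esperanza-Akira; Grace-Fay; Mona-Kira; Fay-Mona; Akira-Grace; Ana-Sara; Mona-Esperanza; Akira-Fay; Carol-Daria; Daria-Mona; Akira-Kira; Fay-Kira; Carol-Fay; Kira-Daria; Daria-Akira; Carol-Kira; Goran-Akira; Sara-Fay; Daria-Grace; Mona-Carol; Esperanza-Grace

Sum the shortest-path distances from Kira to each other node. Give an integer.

Distances from Kira: Akira:1, Ana:3, Carol:1, Daria:1, Esperanza:1, Fay:1, Goran:2, Grace:1, Mona:1, Sara:2.
Sum = 1 + 3 + 1 + 1 + 1 + 1 + 2 + 1 + 1 + 2 = 14.

14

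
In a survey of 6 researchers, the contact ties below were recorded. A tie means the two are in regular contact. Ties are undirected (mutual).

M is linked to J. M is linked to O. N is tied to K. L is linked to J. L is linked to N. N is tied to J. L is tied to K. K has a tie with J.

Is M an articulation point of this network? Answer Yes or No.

Removing M leaves {J, K, L, and N} with no path to {O}, so the network splits into 2 components. M is a cut vertex.

Yes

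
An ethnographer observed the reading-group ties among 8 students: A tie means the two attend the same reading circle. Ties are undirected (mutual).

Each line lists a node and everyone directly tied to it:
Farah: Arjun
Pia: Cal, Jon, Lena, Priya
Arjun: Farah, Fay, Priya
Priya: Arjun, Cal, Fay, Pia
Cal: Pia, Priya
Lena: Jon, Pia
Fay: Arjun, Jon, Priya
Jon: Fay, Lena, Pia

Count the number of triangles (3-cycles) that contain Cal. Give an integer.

1

Cal's neighbors: Pia and Priya.
Neighbor pairs that are themselves tied: Cal–Pia–Priya. Each forms one triangle with Cal, for 1 in total.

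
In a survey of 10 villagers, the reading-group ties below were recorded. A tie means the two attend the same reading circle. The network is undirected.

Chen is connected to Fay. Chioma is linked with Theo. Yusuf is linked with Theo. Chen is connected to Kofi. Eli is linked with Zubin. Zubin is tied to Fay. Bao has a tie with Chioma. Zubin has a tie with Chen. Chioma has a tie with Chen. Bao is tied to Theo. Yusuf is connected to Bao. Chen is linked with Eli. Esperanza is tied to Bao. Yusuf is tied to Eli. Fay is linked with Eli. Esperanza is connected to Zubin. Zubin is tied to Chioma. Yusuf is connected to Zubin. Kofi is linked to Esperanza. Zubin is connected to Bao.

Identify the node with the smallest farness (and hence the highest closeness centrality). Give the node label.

Zubin

Farness (sum of distances to all others) for each node — Bao:13, Chen:13, Chioma:14, Eli:14, Esperanza:15, Fay:16, Kofi:18, Theo:17, Yusuf:15, Zubin:11.
The smallest farness is 11, for Zubin, so Zubin has the highest closeness.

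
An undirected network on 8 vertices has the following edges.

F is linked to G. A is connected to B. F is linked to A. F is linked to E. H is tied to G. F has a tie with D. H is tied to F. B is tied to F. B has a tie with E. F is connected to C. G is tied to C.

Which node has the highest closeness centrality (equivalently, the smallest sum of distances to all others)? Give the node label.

Farness (sum of distances to all others) for each node — A:12, B:11, C:12, D:13, E:12, F:7, G:11, H:12.
The smallest farness is 7, for F, so F has the highest closeness.

F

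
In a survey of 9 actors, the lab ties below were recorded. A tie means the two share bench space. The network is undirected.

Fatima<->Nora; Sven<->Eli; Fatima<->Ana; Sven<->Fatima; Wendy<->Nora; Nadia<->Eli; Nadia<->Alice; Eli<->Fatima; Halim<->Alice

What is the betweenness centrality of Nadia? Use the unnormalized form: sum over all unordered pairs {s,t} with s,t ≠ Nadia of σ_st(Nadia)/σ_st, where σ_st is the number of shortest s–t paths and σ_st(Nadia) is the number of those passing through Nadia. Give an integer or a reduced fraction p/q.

12

Pairs whose geodesics pass through Nadia — Nora–Halim: 1; Nora–Alice: 1; Halim–Sven: 1; Halim–Wendy: 1; Halim–Ana: 1; Halim–Eli: 1; Halim–Fatima: 1; Sven–Alice: 1; Wendy–Alice: 1; Ana–Alice: 1; Eli–Alice: 1; Alice–Fatima: 1.
All other pairs contribute 0.
Summing the contributions gives betweenness(Nadia) = 12.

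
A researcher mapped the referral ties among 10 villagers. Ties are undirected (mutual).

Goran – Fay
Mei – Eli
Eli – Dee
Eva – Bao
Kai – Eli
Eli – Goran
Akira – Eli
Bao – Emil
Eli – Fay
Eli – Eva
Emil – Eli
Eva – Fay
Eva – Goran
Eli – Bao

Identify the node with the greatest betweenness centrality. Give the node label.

Eli

Unnormalized betweenness of each node: Akira:0, Bao:1/2, Dee:0, Eli:59/2, Emil:0, Eva:1, Fay:0, Goran:0, Kai:0, Mei:0.
Eli has the largest value, 59/2, making it the main broker — the node through which the most shortest paths run.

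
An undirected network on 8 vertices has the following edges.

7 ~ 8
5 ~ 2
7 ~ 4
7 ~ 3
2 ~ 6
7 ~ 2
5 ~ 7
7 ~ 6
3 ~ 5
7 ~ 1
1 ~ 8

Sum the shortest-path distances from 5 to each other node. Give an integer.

Distances from 5: 1:2, 2:1, 3:1, 4:2, 6:2, 7:1, 8:2.
Sum = 2 + 1 + 1 + 2 + 2 + 1 + 2 = 11.

11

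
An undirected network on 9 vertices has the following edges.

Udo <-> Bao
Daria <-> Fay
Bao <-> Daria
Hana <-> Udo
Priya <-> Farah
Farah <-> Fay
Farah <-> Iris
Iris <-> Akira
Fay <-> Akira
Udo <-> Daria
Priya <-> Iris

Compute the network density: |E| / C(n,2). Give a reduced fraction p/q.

11/36

There are 11 edges and 9 nodes, so the maximum possible is C(9,2) = 36.
Density = 11/36.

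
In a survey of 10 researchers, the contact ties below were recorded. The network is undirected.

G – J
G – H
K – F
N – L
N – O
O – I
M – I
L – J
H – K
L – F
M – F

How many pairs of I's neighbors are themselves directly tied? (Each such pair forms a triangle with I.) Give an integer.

I's neighbors are M and O, but none of them are tied to each other, so no triangle contains I.

0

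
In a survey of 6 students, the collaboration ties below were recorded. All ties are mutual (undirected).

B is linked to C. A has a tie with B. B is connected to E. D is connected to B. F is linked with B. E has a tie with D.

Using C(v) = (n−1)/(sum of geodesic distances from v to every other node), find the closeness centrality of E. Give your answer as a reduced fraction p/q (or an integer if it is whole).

5/8

Distances from E: A:2, B:1, C:2, D:1, F:2. Sum = 8.
n = 6, so closeness = 5/8.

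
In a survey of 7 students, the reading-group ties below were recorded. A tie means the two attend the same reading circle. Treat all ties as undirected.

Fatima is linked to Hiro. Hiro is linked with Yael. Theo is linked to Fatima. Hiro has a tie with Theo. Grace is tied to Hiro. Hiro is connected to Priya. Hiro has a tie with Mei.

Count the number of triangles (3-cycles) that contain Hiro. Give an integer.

1

Hiro's neighbors: Fatima, Grace, Mei, Priya, Theo, and Yael.
Neighbor pairs that are themselves tied: Hiro–Fatima–Theo. Each forms one triangle with Hiro, for 1 in total.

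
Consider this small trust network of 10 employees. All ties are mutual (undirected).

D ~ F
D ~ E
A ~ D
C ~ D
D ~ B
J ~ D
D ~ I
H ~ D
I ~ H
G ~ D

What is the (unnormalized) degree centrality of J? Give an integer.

J is directly tied to D. That is 1 neighbor, so the degree of J is 1.

1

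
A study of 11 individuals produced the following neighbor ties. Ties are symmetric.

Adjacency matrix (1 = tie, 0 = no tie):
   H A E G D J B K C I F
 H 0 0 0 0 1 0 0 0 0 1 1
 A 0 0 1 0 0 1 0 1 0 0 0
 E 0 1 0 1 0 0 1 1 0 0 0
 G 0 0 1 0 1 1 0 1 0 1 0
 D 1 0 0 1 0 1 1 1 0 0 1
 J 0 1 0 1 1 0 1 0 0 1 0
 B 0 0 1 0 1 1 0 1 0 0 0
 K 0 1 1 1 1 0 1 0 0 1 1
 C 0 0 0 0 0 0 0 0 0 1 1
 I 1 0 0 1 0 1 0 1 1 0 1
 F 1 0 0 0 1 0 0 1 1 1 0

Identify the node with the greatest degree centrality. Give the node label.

Degrees — A:3, B:4, C:2, D:6, E:4, F:5, G:5, H:3, I:6, J:5, K:7.
The maximum is 7, attained only by K.

K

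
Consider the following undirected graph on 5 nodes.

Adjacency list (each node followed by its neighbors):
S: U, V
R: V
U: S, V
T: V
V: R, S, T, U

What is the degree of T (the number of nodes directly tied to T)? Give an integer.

1

T is directly tied to V. That is 1 neighbor, so the degree of T is 1.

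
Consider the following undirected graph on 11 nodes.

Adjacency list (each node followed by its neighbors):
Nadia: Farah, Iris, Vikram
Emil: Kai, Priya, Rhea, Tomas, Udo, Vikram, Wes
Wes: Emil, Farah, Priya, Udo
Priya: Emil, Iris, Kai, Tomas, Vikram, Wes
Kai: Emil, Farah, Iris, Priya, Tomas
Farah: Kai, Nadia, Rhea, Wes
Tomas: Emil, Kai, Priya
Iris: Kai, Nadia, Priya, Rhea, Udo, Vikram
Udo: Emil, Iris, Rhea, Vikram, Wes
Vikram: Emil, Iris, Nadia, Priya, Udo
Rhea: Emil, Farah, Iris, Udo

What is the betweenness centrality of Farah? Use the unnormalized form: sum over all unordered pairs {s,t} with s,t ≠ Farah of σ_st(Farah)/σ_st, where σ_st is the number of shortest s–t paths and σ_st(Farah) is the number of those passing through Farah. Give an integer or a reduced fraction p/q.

16/5

Pairs whose geodesics pass through Farah — Kai–Nadia: 1/2; Kai–Wes: 1/3; Kai–Rhea: 1/3; Nadia–Tomas: 1/5; Nadia–Wes: 1; Nadia–Rhea: 1/2; Wes–Rhea: 1/3.
All other pairs contribute 0.
Summing the contributions gives betweenness(Farah) = 16/5.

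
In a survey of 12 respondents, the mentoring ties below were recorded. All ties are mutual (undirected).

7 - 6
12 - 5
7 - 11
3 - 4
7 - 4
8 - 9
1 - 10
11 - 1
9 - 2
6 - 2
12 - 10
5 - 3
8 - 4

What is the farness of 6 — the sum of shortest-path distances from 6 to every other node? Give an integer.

Distances from 6: 1:3, 2:1, 3:3, 4:2, 5:4, 7:1, 8:3, 9:2, 10:4, 11:2, 12:5.
Sum = 3 + 1 + 3 + 2 + 4 + 1 + 3 + 2 + 4 + 2 + 5 = 30.

30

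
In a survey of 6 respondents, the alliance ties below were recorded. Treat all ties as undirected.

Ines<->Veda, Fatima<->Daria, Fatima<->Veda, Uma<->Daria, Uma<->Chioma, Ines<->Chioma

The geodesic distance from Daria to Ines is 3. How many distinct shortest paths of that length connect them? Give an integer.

2

The shortest distance is 3. The length-3 paths are: Daria–Uma–Chioma–Ines; Daria–Fatima–Veda–Ines.
That gives 2 distinct shortest paths.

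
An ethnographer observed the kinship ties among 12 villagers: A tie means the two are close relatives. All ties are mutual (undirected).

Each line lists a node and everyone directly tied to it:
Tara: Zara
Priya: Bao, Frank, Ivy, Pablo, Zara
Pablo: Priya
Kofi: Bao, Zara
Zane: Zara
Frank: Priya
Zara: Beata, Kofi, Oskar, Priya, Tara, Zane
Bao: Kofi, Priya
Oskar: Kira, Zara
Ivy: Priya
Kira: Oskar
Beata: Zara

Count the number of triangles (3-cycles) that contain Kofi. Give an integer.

Kofi's neighbors are Bao and Zara, but none of them are tied to each other, so no triangle contains Kofi.

0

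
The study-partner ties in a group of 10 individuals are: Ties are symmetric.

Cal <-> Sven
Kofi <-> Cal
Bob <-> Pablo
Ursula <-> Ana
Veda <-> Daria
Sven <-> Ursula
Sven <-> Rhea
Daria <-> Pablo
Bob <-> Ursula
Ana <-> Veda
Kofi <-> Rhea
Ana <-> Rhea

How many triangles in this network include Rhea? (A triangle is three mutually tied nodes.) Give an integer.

0

Rhea's neighbors are Ana, Kofi, and Sven, but none of them are tied to each other, so no triangle contains Rhea.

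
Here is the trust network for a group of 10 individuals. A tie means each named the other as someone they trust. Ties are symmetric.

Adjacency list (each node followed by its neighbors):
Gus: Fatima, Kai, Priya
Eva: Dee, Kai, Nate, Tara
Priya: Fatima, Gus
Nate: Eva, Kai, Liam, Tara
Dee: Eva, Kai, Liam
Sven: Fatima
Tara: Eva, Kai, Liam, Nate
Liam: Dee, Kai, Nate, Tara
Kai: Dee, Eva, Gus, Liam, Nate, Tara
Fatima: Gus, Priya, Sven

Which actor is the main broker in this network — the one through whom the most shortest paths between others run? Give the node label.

Kai

Unnormalized betweenness of each node: Dee:1/4, Eva:2/3, Fatima:8, Gus:18, Kai:251/12, Liam:2/3, Nate:1/4, Priya:0, Sven:0, Tara:1/4.
Kai has the largest value, 251/12, making it the main broker — the node through which the most shortest paths run.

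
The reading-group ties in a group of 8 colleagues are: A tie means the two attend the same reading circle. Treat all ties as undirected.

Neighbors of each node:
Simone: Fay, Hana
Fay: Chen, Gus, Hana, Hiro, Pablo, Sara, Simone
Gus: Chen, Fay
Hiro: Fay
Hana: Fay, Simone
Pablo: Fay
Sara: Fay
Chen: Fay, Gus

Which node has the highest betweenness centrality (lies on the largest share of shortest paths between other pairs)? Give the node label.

Unnormalized betweenness of each node: Chen:0, Fay:19, Gus:0, Hana:0, Hiro:0, Pablo:0, Sara:0, Simone:0.
Fay has the largest value, 19, making it the main broker — the node through which the most shortest paths run.

Fay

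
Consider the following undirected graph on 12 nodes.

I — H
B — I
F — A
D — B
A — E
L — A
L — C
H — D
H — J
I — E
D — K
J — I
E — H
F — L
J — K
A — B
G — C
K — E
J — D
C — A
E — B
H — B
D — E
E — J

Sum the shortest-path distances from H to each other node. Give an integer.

22

Distances from H: A:2, B:1, C:3, D:1, E:1, F:3, G:4, I:1, J:1, K:2, L:3.
Sum = 2 + 1 + 3 + 1 + 1 + 3 + 4 + 1 + 1 + 2 + 3 = 22.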